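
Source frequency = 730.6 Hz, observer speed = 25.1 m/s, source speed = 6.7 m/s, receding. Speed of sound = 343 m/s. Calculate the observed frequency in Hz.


Given values:
  f_s = 730.6 Hz, v_o = 25.1 m/s, v_s = 6.7 m/s
  Direction: receding
Formula: f_o = f_s * (c - v_o) / (c + v_s)
Numerator: c - v_o = 343 - 25.1 = 317.9
Denominator: c + v_s = 343 + 6.7 = 349.7
f_o = 730.6 * 317.9 / 349.7 = 664.16

664.16 Hz


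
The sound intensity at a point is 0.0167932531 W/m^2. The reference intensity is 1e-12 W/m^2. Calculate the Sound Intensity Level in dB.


Given values:
  I = 0.0167932531 W/m^2
  I_ref = 1e-12 W/m^2
Formula: SIL = 10 * log10(I / I_ref)
Compute ratio: I / I_ref = 16793253100
Compute log10: log10(16793253100) = 10.225135
Multiply: SIL = 10 * 10.225135 = 102.25

102.25 dB


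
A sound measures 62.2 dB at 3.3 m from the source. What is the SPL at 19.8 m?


Given values:
  SPL1 = 62.2 dB, r1 = 3.3 m, r2 = 19.8 m
Formula: SPL2 = SPL1 - 20 * log10(r2 / r1)
Compute ratio: r2 / r1 = 19.8 / 3.3 = 6.0
Compute log10: log10(6.0) = 0.778151
Compute drop: 20 * 0.778151 = 15.563
SPL2 = 62.2 - 15.563 = 46.64

46.64 dB


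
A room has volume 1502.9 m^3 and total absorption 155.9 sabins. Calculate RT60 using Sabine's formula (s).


Given values:
  V = 1502.9 m^3
  A = 155.9 sabins
Formula: RT60 = 0.161 * V / A
Numerator: 0.161 * 1502.9 = 241.9669
RT60 = 241.9669 / 155.9 = 1.552

1.552 s


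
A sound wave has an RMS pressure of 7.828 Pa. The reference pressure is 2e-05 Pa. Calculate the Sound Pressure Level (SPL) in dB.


Given values:
  p = 7.828 Pa
  p_ref = 2e-05 Pa
Formula: SPL = 20 * log10(p / p_ref)
Compute ratio: p / p_ref = 7.828 / 2e-05 = 391400
Compute log10: log10(391400) = 5.592621
Multiply: SPL = 20 * 5.592621 = 111.85

111.85 dB


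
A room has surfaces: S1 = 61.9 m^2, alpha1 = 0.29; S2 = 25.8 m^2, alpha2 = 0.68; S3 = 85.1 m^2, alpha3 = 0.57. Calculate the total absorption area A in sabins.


Given surfaces:
  Surface 1: 61.9 * 0.29 = 17.951
  Surface 2: 25.8 * 0.68 = 17.544
  Surface 3: 85.1 * 0.57 = 48.507
Formula: A = sum(Si * alpha_i)
A = 17.951 + 17.544 + 48.507
A = 84.0

84.0 sabins


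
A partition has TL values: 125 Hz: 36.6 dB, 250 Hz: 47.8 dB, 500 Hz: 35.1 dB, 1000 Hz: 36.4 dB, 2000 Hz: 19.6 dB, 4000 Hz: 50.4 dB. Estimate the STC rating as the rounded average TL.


Given TL values at each frequency:
  125 Hz: 36.6 dB
  250 Hz: 47.8 dB
  500 Hz: 35.1 dB
  1000 Hz: 36.4 dB
  2000 Hz: 19.6 dB
  4000 Hz: 50.4 dB
Formula: STC ~ round(average of TL values)
Sum = 36.6 + 47.8 + 35.1 + 36.4 + 19.6 + 50.4 = 225.9
Average = 225.9 / 6 = 37.65
Rounded: 38

38


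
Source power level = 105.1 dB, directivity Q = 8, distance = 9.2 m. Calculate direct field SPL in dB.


Given values:
  Lw = 105.1 dB, Q = 8, r = 9.2 m
Formula: SPL = Lw + 10 * log10(Q / (4 * pi * r^2))
Compute 4 * pi * r^2 = 4 * pi * 9.2^2 = 1063.6176
Compute Q / denom = 8 / 1063.6176 = 0.0075215
Compute 10 * log10(0.0075215) = -21.237
SPL = 105.1 + (-21.237) = 83.86

83.86 dB


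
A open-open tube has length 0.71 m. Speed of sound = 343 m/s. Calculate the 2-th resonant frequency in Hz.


Given values:
  Tube type: open-open, L = 0.71 m, c = 343 m/s, n = 2
Formula: f_n = n * c / (2 * L)
Compute 2 * L = 2 * 0.71 = 1.42
f = 2 * 343 / 1.42
f = 483.1

483.1 Hz


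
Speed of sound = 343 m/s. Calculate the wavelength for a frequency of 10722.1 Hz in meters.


Given values:
  c = 343 m/s, f = 10722.1 Hz
Formula: lambda = c / f
lambda = 343 / 10722.1
lambda = 0.032

0.032 m


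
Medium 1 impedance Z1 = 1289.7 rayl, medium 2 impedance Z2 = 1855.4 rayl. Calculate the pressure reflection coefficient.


Given values:
  Z1 = 1289.7 rayl, Z2 = 1855.4 rayl
Formula: R = (Z2 - Z1) / (Z2 + Z1)
Numerator: Z2 - Z1 = 1855.4 - 1289.7 = 565.7
Denominator: Z2 + Z1 = 1855.4 + 1289.7 = 3145.1
R = 565.7 / 3145.1 = 0.1799

0.1799


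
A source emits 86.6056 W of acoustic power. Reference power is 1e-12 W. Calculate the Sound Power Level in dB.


Given values:
  W = 86.6056 W
  W_ref = 1e-12 W
Formula: SWL = 10 * log10(W / W_ref)
Compute ratio: W / W_ref = 86605600000000
Compute log10: log10(86605600000000) = 13.937546
Multiply: SWL = 10 * 13.937546 = 139.38

139.38 dB


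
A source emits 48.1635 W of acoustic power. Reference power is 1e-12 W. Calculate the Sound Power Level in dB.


Given values:
  W = 48.1635 W
  W_ref = 1e-12 W
Formula: SWL = 10 * log10(W / W_ref)
Compute ratio: W / W_ref = 48163500000000
Compute log10: log10(48163500000000) = 13.682718
Multiply: SWL = 10 * 13.682718 = 136.83

136.83 dB


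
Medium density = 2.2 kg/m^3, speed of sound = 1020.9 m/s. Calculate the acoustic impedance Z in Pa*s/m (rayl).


Given values:
  rho = 2.2 kg/m^3
  c = 1020.9 m/s
Formula: Z = rho * c
Z = 2.2 * 1020.9
Z = 2245.98

2245.98 rayl


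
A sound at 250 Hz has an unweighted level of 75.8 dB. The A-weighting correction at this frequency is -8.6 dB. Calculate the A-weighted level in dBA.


Given values:
  SPL = 75.8 dB
  A-weighting at 250 Hz = -8.6 dB
Formula: L_A = SPL + A_weight
L_A = 75.8 + (-8.6)
L_A = 67.2

67.2 dBA


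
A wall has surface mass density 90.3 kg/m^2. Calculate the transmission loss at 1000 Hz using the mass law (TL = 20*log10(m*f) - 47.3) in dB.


Given values:
  m = 90.3 kg/m^2, f = 1000 Hz
Formula: TL = 20 * log10(m * f) - 47.3
Compute m * f = 90.3 * 1000 = 90300.0
Compute log10(90300.0) = 4.955688
Compute 20 * 4.955688 = 99.1138
TL = 99.1138 - 47.3 = 51.81

51.81 dB


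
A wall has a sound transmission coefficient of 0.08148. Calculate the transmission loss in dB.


Given values:
  tau = 0.08148
Formula: TL = 10 * log10(1 / tau)
Compute 1 / tau = 1 / 0.08148 = 12.273
Compute log10(12.273) = 1.088951
TL = 10 * 1.088951 = 10.89

10.89 dB


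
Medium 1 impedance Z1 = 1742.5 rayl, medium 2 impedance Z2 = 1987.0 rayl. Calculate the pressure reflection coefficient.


Given values:
  Z1 = 1742.5 rayl, Z2 = 1987.0 rayl
Formula: R = (Z2 - Z1) / (Z2 + Z1)
Numerator: Z2 - Z1 = 1987.0 - 1742.5 = 244.5
Denominator: Z2 + Z1 = 1987.0 + 1742.5 = 3729.5
R = 244.5 / 3729.5 = 0.0656

0.0656


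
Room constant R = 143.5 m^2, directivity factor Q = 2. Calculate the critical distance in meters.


Given values:
  R = 143.5 m^2, Q = 2
Formula: d_c = 0.141 * sqrt(Q * R)
Compute Q * R = 2 * 143.5 = 287.0
Compute sqrt(287.0) = 16.9411
d_c = 0.141 * 16.9411 = 2.389

2.389 m


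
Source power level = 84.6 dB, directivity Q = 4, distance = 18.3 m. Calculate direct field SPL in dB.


Given values:
  Lw = 84.6 dB, Q = 4, r = 18.3 m
Formula: SPL = Lw + 10 * log10(Q / (4 * pi * r^2))
Compute 4 * pi * r^2 = 4 * pi * 18.3^2 = 4208.3519
Compute Q / denom = 4 / 4208.3519 = 0.00095049
Compute 10 * log10(0.00095049) = -30.2205
SPL = 84.6 + (-30.2205) = 54.38

54.38 dB


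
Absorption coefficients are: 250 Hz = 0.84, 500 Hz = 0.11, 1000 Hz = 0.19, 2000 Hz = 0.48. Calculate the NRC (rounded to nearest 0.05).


Given values:
  a_250 = 0.84, a_500 = 0.11
  a_1000 = 0.19, a_2000 = 0.48
Formula: NRC = (a250 + a500 + a1000 + a2000) / 4
Sum = 0.84 + 0.11 + 0.19 + 0.48 = 1.62
NRC = 1.62 / 4 = 0.405
Rounded to nearest 0.05: 0.4

0.4


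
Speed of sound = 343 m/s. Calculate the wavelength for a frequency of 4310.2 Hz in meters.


Given values:
  c = 343 m/s, f = 4310.2 Hz
Formula: lambda = c / f
lambda = 343 / 4310.2
lambda = 0.0796

0.0796 m


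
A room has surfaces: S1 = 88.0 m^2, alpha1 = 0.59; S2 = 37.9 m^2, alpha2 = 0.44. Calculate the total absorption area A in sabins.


Given surfaces:
  Surface 1: 88.0 * 0.59 = 51.92
  Surface 2: 37.9 * 0.44 = 16.676
Formula: A = sum(Si * alpha_i)
A = 51.92 + 16.676
A = 68.6

68.6 sabins


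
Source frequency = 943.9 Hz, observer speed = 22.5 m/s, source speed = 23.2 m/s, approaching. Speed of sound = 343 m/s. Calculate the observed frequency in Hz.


Given values:
  f_s = 943.9 Hz, v_o = 22.5 m/s, v_s = 23.2 m/s
  Direction: approaching
Formula: f_o = f_s * (c + v_o) / (c - v_s)
Numerator: c + v_o = 343 + 22.5 = 365.5
Denominator: c - v_s = 343 - 23.2 = 319.8
f_o = 943.9 * 365.5 / 319.8 = 1078.79

1078.79 Hz


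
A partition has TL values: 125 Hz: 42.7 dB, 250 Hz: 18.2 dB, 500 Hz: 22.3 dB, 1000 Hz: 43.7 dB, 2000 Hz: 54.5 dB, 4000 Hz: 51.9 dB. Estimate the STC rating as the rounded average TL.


Given TL values at each frequency:
  125 Hz: 42.7 dB
  250 Hz: 18.2 dB
  500 Hz: 22.3 dB
  1000 Hz: 43.7 dB
  2000 Hz: 54.5 dB
  4000 Hz: 51.9 dB
Formula: STC ~ round(average of TL values)
Sum = 42.7 + 18.2 + 22.3 + 43.7 + 54.5 + 51.9 = 233.3
Average = 233.3 / 6 = 38.88
Rounded: 39

39


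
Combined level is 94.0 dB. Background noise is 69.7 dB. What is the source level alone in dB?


Given values:
  L_total = 94.0 dB, L_bg = 69.7 dB
Formula: L_source = 10 * log10(10^(L_total/10) - 10^(L_bg/10))
Convert to linear:
  10^(94.0/10) = 2511886431.5096
  10^(69.7/10) = 9332543.008
Difference: 2511886431.5096 - 9332543.008 = 2502553888.5016
L_source = 10 * log10(2502553888.5016) = 93.98

93.98 dB


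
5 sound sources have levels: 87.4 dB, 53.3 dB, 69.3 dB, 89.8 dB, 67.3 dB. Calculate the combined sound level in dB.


Formula: L_total = 10 * log10( sum(10^(Li/10)) )
  Source 1: 10^(87.4/10) = 549540873.8576
  Source 2: 10^(53.3/10) = 213796.209
  Source 3: 10^(69.3/10) = 8511380.382
  Source 4: 10^(89.8/10) = 954992586.0214
  Source 5: 10^(67.3/10) = 5370317.9637
Sum of linear values = 1518628954.4337
L_total = 10 * log10(1518628954.4337) = 91.81

91.81 dB


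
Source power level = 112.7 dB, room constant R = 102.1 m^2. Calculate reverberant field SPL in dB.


Given values:
  Lw = 112.7 dB, R = 102.1 m^2
Formula: SPL = Lw + 10 * log10(4 / R)
Compute 4 / R = 4 / 102.1 = 0.039177
Compute 10 * log10(0.039177) = -14.0697
SPL = 112.7 + (-14.0697) = 98.63

98.63 dB


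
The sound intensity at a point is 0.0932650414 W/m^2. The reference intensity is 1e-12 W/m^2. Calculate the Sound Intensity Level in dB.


Given values:
  I = 0.0932650414 W/m^2
  I_ref = 1e-12 W/m^2
Formula: SIL = 10 * log10(I / I_ref)
Compute ratio: I / I_ref = 93265041400
Compute log10: log10(93265041400) = 10.969719
Multiply: SIL = 10 * 10.969719 = 109.7

109.7 dB


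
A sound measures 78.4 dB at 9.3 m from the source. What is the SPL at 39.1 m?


Given values:
  SPL1 = 78.4 dB, r1 = 9.3 m, r2 = 39.1 m
Formula: SPL2 = SPL1 - 20 * log10(r2 / r1)
Compute ratio: r2 / r1 = 39.1 / 9.3 = 4.2043
Compute log10: log10(4.2043) = 0.623694
Compute drop: 20 * 0.623694 = 12.4739
SPL2 = 78.4 - 12.4739 = 65.93

65.93 dB


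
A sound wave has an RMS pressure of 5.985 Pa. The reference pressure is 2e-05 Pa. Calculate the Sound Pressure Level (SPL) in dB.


Given values:
  p = 5.985 Pa
  p_ref = 2e-05 Pa
Formula: SPL = 20 * log10(p / p_ref)
Compute ratio: p / p_ref = 5.985 / 2e-05 = 299250
Compute log10: log10(299250) = 5.476034
Multiply: SPL = 20 * 5.476034 = 109.52

109.52 dB


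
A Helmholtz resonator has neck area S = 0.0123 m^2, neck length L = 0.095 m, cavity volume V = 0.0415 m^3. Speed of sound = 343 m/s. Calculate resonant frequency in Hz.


Given values:
  S = 0.0123 m^2, L = 0.095 m, V = 0.0415 m^3, c = 343 m/s
Formula: f = (c / (2*pi)) * sqrt(S / (V * L))
Compute V * L = 0.0415 * 0.095 = 0.0039425
Compute S / (V * L) = 0.0123 / 0.0039425 = 3.1198
Compute sqrt(3.1198) = 1.766296
Compute c / (2*pi) = 343 / 6.283185 = 54.590148
f = 54.590148 * 1.766296 = 96.42

96.42 Hz


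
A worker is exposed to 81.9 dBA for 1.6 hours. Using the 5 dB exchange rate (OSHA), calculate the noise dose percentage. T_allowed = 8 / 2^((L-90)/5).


Given values:
  L = 81.9 dBA, T = 1.6 hours
Formula: T_allowed = 8 / 2^((L - 90) / 5)
Compute exponent: (81.9 - 90) / 5 = -1.62
Compute 2^(-1.62) = 0.325335
T_allowed = 8 / 0.325335 = 24.590038 hours
Dose = (T / T_allowed) * 100
Dose = (1.6 / 24.590038) * 100 = 6.51

6.51 %


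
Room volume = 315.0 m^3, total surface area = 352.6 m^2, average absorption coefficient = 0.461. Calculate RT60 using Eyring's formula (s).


Given values:
  V = 315.0 m^3, S = 352.6 m^2, alpha = 0.461
Formula: RT60 = 0.161 * V / (-S * ln(1 - alpha))
Compute ln(1 - 0.461) = ln(0.539) = -0.61804
Denominator: -352.6 * -0.61804 = 217.9209
Numerator: 0.161 * 315.0 = 50.715
RT60 = 50.715 / 217.9209 = 0.233

0.233 s


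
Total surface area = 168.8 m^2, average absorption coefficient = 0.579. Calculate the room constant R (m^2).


Given values:
  S = 168.8 m^2, alpha = 0.579
Formula: R = S * alpha / (1 - alpha)
Numerator: 168.8 * 0.579 = 97.7352
Denominator: 1 - 0.579 = 0.421
R = 97.7352 / 0.421 = 232.15

232.15 m^2


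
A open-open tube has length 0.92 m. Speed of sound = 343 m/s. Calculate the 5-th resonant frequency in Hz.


Given values:
  Tube type: open-open, L = 0.92 m, c = 343 m/s, n = 5
Formula: f_n = n * c / (2 * L)
Compute 2 * L = 2 * 0.92 = 1.84
f = 5 * 343 / 1.84
f = 932.07

932.07 Hz


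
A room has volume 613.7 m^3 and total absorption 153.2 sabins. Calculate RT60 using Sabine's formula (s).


Given values:
  V = 613.7 m^3
  A = 153.2 sabins
Formula: RT60 = 0.161 * V / A
Numerator: 0.161 * 613.7 = 98.8057
RT60 = 98.8057 / 153.2 = 0.645

0.645 s


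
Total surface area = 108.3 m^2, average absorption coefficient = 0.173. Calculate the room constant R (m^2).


Given values:
  S = 108.3 m^2, alpha = 0.173
Formula: R = S * alpha / (1 - alpha)
Numerator: 108.3 * 0.173 = 18.7359
Denominator: 1 - 0.173 = 0.827
R = 18.7359 / 0.827 = 22.66

22.66 m^2


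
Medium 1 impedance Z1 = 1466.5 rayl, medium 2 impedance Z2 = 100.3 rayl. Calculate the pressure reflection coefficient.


Given values:
  Z1 = 1466.5 rayl, Z2 = 100.3 rayl
Formula: R = (Z2 - Z1) / (Z2 + Z1)
Numerator: Z2 - Z1 = 100.3 - 1466.5 = -1366.2
Denominator: Z2 + Z1 = 100.3 + 1466.5 = 1566.8
R = -1366.2 / 1566.8 = -0.872

-0.872


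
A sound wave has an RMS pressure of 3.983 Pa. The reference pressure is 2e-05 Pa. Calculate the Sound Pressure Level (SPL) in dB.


Given values:
  p = 3.983 Pa
  p_ref = 2e-05 Pa
Formula: SPL = 20 * log10(p / p_ref)
Compute ratio: p / p_ref = 3.983 / 2e-05 = 199150
Compute log10: log10(199150) = 5.29918
Multiply: SPL = 20 * 5.29918 = 105.98

105.98 dB


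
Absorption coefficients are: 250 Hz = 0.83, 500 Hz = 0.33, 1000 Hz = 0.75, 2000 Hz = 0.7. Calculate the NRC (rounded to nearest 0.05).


Given values:
  a_250 = 0.83, a_500 = 0.33
  a_1000 = 0.75, a_2000 = 0.7
Formula: NRC = (a250 + a500 + a1000 + a2000) / 4
Sum = 0.83 + 0.33 + 0.75 + 0.7 = 2.61
NRC = 2.61 / 4 = 0.6525
Rounded to nearest 0.05: 0.65

0.65


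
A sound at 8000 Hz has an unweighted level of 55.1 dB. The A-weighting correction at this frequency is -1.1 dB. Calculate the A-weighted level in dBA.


Given values:
  SPL = 55.1 dB
  A-weighting at 8000 Hz = -1.1 dB
Formula: L_A = SPL + A_weight
L_A = 55.1 + (-1.1)
L_A = 54.0

54.0 dBA


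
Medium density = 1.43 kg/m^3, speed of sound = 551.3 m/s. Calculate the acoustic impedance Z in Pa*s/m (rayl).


Given values:
  rho = 1.43 kg/m^3
  c = 551.3 m/s
Formula: Z = rho * c
Z = 1.43 * 551.3
Z = 788.36

788.36 rayl


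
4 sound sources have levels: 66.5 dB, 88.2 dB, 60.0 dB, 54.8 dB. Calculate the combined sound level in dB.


Formula: L_total = 10 * log10( sum(10^(Li/10)) )
  Source 1: 10^(66.5/10) = 4466835.9215
  Source 2: 10^(88.2/10) = 660693448.0076
  Source 3: 10^(60.0/10) = 1000000.0
  Source 4: 10^(54.8/10) = 301995.172
Sum of linear values = 666462279.1011
L_total = 10 * log10(666462279.1011) = 88.24

88.24 dB


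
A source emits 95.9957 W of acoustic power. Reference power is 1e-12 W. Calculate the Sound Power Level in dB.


Given values:
  W = 95.9957 W
  W_ref = 1e-12 W
Formula: SWL = 10 * log10(W / W_ref)
Compute ratio: W / W_ref = 95995700000000
Compute log10: log10(95995700000000) = 13.982252
Multiply: SWL = 10 * 13.982252 = 139.82

139.82 dB


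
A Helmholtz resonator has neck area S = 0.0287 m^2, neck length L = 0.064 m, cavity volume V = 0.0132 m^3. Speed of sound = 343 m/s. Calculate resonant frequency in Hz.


Given values:
  S = 0.0287 m^2, L = 0.064 m, V = 0.0132 m^3, c = 343 m/s
Formula: f = (c / (2*pi)) * sqrt(S / (V * L))
Compute V * L = 0.0132 * 0.064 = 0.0008448
Compute S / (V * L) = 0.0287 / 0.0008448 = 33.9725
Compute sqrt(33.9725) = 5.828593
Compute c / (2*pi) = 343 / 6.283185 = 54.590148
f = 54.590148 * 5.828593 = 318.18

318.18 Hz


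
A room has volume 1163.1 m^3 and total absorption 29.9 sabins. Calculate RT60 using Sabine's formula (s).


Given values:
  V = 1163.1 m^3
  A = 29.9 sabins
Formula: RT60 = 0.161 * V / A
Numerator: 0.161 * 1163.1 = 187.2591
RT60 = 187.2591 / 29.9 = 6.263

6.263 s


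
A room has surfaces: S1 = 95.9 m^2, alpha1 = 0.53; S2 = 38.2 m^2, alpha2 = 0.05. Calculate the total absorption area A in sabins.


Given surfaces:
  Surface 1: 95.9 * 0.53 = 50.827
  Surface 2: 38.2 * 0.05 = 1.91
Formula: A = sum(Si * alpha_i)
A = 50.827 + 1.91
A = 52.74

52.74 sabins


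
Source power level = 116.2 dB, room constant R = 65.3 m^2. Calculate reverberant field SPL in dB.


Given values:
  Lw = 116.2 dB, R = 65.3 m^2
Formula: SPL = Lw + 10 * log10(4 / R)
Compute 4 / R = 4 / 65.3 = 0.061256
Compute 10 * log10(0.061256) = -12.1285
SPL = 116.2 + (-12.1285) = 104.07

104.07 dB


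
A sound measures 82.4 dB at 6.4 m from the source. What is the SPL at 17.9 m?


Given values:
  SPL1 = 82.4 dB, r1 = 6.4 m, r2 = 17.9 m
Formula: SPL2 = SPL1 - 20 * log10(r2 / r1)
Compute ratio: r2 / r1 = 17.9 / 6.4 = 2.7969
Compute log10: log10(2.7969) = 0.446677
Compute drop: 20 * 0.446677 = 8.9335
SPL2 = 82.4 - 8.9335 = 73.47

73.47 dB


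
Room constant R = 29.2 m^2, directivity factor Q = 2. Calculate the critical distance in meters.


Given values:
  R = 29.2 m^2, Q = 2
Formula: d_c = 0.141 * sqrt(Q * R)
Compute Q * R = 2 * 29.2 = 58.4
Compute sqrt(58.4) = 7.642
d_c = 0.141 * 7.642 = 1.078

1.078 m


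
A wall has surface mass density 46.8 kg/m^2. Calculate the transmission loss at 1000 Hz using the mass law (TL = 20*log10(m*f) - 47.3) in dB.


Given values:
  m = 46.8 kg/m^2, f = 1000 Hz
Formula: TL = 20 * log10(m * f) - 47.3
Compute m * f = 46.8 * 1000 = 46800.0
Compute log10(46800.0) = 4.670246
Compute 20 * 4.670246 = 93.4049
TL = 93.4049 - 47.3 = 46.1

46.1 dB


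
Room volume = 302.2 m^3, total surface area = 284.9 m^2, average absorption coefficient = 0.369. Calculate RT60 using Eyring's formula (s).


Given values:
  V = 302.2 m^3, S = 284.9 m^2, alpha = 0.369
Formula: RT60 = 0.161 * V / (-S * ln(1 - alpha))
Compute ln(1 - 0.369) = ln(0.631) = -0.460449
Denominator: -284.9 * -0.460449 = 131.1819
Numerator: 0.161 * 302.2 = 48.6542
RT60 = 48.6542 / 131.1819 = 0.371

0.371 s


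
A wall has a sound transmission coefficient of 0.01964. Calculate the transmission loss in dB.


Given values:
  tau = 0.01964
Formula: TL = 10 * log10(1 / tau)
Compute 1 / tau = 1 / 0.01964 = 50.9165
Compute log10(50.9165) = 1.706859
TL = 10 * 1.706859 = 17.07

17.07 dB


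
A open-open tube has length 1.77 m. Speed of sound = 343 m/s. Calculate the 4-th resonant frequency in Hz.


Given values:
  Tube type: open-open, L = 1.77 m, c = 343 m/s, n = 4
Formula: f_n = n * c / (2 * L)
Compute 2 * L = 2 * 1.77 = 3.54
f = 4 * 343 / 3.54
f = 387.57

387.57 Hz


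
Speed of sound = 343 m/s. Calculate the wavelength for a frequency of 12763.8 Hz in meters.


Given values:
  c = 343 m/s, f = 12763.8 Hz
Formula: lambda = c / f
lambda = 343 / 12763.8
lambda = 0.0269

0.0269 m


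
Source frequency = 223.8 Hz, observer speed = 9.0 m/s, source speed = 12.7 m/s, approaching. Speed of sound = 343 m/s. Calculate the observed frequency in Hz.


Given values:
  f_s = 223.8 Hz, v_o = 9.0 m/s, v_s = 12.7 m/s
  Direction: approaching
Formula: f_o = f_s * (c + v_o) / (c - v_s)
Numerator: c + v_o = 343 + 9.0 = 352.0
Denominator: c - v_s = 343 - 12.7 = 330.3
f_o = 223.8 * 352.0 / 330.3 = 238.5

238.5 Hz


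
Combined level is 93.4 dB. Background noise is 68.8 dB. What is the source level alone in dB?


Given values:
  L_total = 93.4 dB, L_bg = 68.8 dB
Formula: L_source = 10 * log10(10^(L_total/10) - 10^(L_bg/10))
Convert to linear:
  10^(93.4/10) = 2187761623.9496
  10^(68.8/10) = 7585775.7503
Difference: 2187761623.9496 - 7585775.7503 = 2180175848.1993
L_source = 10 * log10(2180175848.1993) = 93.38

93.38 dB


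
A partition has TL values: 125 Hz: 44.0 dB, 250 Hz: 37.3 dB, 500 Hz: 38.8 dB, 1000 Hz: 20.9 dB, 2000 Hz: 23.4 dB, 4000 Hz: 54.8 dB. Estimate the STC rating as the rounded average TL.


Given TL values at each frequency:
  125 Hz: 44.0 dB
  250 Hz: 37.3 dB
  500 Hz: 38.8 dB
  1000 Hz: 20.9 dB
  2000 Hz: 23.4 dB
  4000 Hz: 54.8 dB
Formula: STC ~ round(average of TL values)
Sum = 44.0 + 37.3 + 38.8 + 20.9 + 23.4 + 54.8 = 219.2
Average = 219.2 / 6 = 36.53
Rounded: 37

37


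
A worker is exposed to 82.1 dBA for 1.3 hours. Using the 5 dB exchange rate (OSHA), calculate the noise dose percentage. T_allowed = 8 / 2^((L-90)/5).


Given values:
  L = 82.1 dBA, T = 1.3 hours
Formula: T_allowed = 8 / 2^((L - 90) / 5)
Compute exponent: (82.1 - 90) / 5 = -1.58
Compute 2^(-1.58) = 0.334482
T_allowed = 8 / 0.334482 = 23.91758 hours
Dose = (T / T_allowed) * 100
Dose = (1.3 / 23.91758) * 100 = 5.44

5.44 %


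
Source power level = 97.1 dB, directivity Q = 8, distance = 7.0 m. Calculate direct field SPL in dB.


Given values:
  Lw = 97.1 dB, Q = 8, r = 7.0 m
Formula: SPL = Lw + 10 * log10(Q / (4 * pi * r^2))
Compute 4 * pi * r^2 = 4 * pi * 7.0^2 = 615.7522
Compute Q / denom = 8 / 615.7522 = 0.01299224
Compute 10 * log10(0.01299224) = -18.8632
SPL = 97.1 + (-18.8632) = 78.24

78.24 dB


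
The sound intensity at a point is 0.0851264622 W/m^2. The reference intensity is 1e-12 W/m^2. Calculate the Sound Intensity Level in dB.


Given values:
  I = 0.0851264622 W/m^2
  I_ref = 1e-12 W/m^2
Formula: SIL = 10 * log10(I / I_ref)
Compute ratio: I / I_ref = 85126462200
Compute log10: log10(85126462200) = 10.930065
Multiply: SIL = 10 * 10.930065 = 109.3

109.3 dB


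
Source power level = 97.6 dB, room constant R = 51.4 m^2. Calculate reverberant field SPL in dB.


Given values:
  Lw = 97.6 dB, R = 51.4 m^2
Formula: SPL = Lw + 10 * log10(4 / R)
Compute 4 / R = 4 / 51.4 = 0.077821
Compute 10 * log10(0.077821) = -11.089
SPL = 97.6 + (-11.089) = 86.51

86.51 dB


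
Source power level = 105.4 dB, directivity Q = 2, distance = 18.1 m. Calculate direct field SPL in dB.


Given values:
  Lw = 105.4 dB, Q = 2, r = 18.1 m
Formula: SPL = Lw + 10 * log10(Q / (4 * pi * r^2))
Compute 4 * pi * r^2 = 4 * pi * 18.1^2 = 4116.8687
Compute Q / denom = 2 / 4116.8687 = 0.00048581
Compute 10 * log10(0.00048581) = -33.1353
SPL = 105.4 + (-33.1353) = 72.26

72.26 dB


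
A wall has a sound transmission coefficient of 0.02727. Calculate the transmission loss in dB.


Given values:
  tau = 0.02727
Formula: TL = 10 * log10(1 / tau)
Compute 1 / tau = 1 / 0.02727 = 36.6703
Compute log10(36.6703) = 1.564314
TL = 10 * 1.564314 = 15.64

15.64 dB


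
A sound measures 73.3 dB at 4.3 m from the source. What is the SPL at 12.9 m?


Given values:
  SPL1 = 73.3 dB, r1 = 4.3 m, r2 = 12.9 m
Formula: SPL2 = SPL1 - 20 * log10(r2 / r1)
Compute ratio: r2 / r1 = 12.9 / 4.3 = 3.0
Compute log10: log10(3.0) = 0.477121
Compute drop: 20 * 0.477121 = 9.5424
SPL2 = 73.3 - 9.5424 = 63.76

63.76 dB


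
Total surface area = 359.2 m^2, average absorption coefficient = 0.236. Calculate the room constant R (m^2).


Given values:
  S = 359.2 m^2, alpha = 0.236
Formula: R = S * alpha / (1 - alpha)
Numerator: 359.2 * 0.236 = 84.7712
Denominator: 1 - 0.236 = 0.764
R = 84.7712 / 0.764 = 110.96

110.96 m^2


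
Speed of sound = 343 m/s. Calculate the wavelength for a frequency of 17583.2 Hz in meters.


Given values:
  c = 343 m/s, f = 17583.2 Hz
Formula: lambda = c / f
lambda = 343 / 17583.2
lambda = 0.0195

0.0195 m


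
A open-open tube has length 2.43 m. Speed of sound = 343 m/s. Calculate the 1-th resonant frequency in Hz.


Given values:
  Tube type: open-open, L = 2.43 m, c = 343 m/s, n = 1
Formula: f_n = n * c / (2 * L)
Compute 2 * L = 2 * 2.43 = 4.86
f = 1 * 343 / 4.86
f = 70.58

70.58 Hz


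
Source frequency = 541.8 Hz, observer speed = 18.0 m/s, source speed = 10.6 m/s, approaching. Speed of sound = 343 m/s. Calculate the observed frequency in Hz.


Given values:
  f_s = 541.8 Hz, v_o = 18.0 m/s, v_s = 10.6 m/s
  Direction: approaching
Formula: f_o = f_s * (c + v_o) / (c - v_s)
Numerator: c + v_o = 343 + 18.0 = 361.0
Denominator: c - v_s = 343 - 10.6 = 332.4
f_o = 541.8 * 361.0 / 332.4 = 588.42

588.42 Hz


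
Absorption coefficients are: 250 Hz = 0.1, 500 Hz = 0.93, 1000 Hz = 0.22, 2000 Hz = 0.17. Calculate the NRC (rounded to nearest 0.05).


Given values:
  a_250 = 0.1, a_500 = 0.93
  a_1000 = 0.22, a_2000 = 0.17
Formula: NRC = (a250 + a500 + a1000 + a2000) / 4
Sum = 0.1 + 0.93 + 0.22 + 0.17 = 1.42
NRC = 1.42 / 4 = 0.355
Rounded to nearest 0.05: 0.35

0.35


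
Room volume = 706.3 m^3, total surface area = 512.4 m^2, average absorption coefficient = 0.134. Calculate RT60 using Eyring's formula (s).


Given values:
  V = 706.3 m^3, S = 512.4 m^2, alpha = 0.134
Formula: RT60 = 0.161 * V / (-S * ln(1 - alpha))
Compute ln(1 - 0.134) = ln(0.866) = -0.14387
Denominator: -512.4 * -0.14387 = 73.719
Numerator: 0.161 * 706.3 = 113.7143
RT60 = 113.7143 / 73.719 = 1.543

1.543 s


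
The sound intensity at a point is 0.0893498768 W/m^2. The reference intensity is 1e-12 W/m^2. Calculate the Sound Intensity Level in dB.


Given values:
  I = 0.0893498768 W/m^2
  I_ref = 1e-12 W/m^2
Formula: SIL = 10 * log10(I / I_ref)
Compute ratio: I / I_ref = 89349876800
Compute log10: log10(89349876800) = 10.951094
Multiply: SIL = 10 * 10.951094 = 109.51

109.51 dB


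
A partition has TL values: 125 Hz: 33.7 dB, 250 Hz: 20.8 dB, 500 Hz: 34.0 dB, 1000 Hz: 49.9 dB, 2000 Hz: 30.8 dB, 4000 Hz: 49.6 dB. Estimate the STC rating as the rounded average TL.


Given TL values at each frequency:
  125 Hz: 33.7 dB
  250 Hz: 20.8 dB
  500 Hz: 34.0 dB
  1000 Hz: 49.9 dB
  2000 Hz: 30.8 dB
  4000 Hz: 49.6 dB
Formula: STC ~ round(average of TL values)
Sum = 33.7 + 20.8 + 34.0 + 49.9 + 30.8 + 49.6 = 218.8
Average = 218.8 / 6 = 36.47
Rounded: 36

36


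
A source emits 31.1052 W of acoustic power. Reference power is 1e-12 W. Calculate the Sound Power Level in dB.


Given values:
  W = 31.1052 W
  W_ref = 1e-12 W
Formula: SWL = 10 * log10(W / W_ref)
Compute ratio: W / W_ref = 31105200000000
Compute log10: log10(31105200000000) = 13.492833
Multiply: SWL = 10 * 13.492833 = 134.93

134.93 dB


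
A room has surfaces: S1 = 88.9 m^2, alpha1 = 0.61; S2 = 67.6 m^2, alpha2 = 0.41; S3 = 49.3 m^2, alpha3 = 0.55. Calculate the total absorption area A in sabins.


Given surfaces:
  Surface 1: 88.9 * 0.61 = 54.229
  Surface 2: 67.6 * 0.41 = 27.716
  Surface 3: 49.3 * 0.55 = 27.115
Formula: A = sum(Si * alpha_i)
A = 54.229 + 27.716 + 27.115
A = 109.06

109.06 sabins


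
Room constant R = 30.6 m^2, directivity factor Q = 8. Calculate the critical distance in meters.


Given values:
  R = 30.6 m^2, Q = 8
Formula: d_c = 0.141 * sqrt(Q * R)
Compute Q * R = 8 * 30.6 = 244.8
Compute sqrt(244.8) = 15.6461
d_c = 0.141 * 15.6461 = 2.206

2.206 m


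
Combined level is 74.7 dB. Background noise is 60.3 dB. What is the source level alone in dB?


Given values:
  L_total = 74.7 dB, L_bg = 60.3 dB
Formula: L_source = 10 * log10(10^(L_total/10) - 10^(L_bg/10))
Convert to linear:
  10^(74.7/10) = 29512092.2667
  10^(60.3/10) = 1071519.3052
Difference: 29512092.2667 - 1071519.3052 = 28440572.9615
L_source = 10 * log10(28440572.9615) = 74.54

74.54 dB


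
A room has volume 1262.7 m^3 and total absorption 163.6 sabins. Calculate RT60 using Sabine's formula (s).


Given values:
  V = 1262.7 m^3
  A = 163.6 sabins
Formula: RT60 = 0.161 * V / A
Numerator: 0.161 * 1262.7 = 203.2947
RT60 = 203.2947 / 163.6 = 1.243

1.243 s


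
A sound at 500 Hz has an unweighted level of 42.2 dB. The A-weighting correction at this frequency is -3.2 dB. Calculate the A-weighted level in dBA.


Given values:
  SPL = 42.2 dB
  A-weighting at 500 Hz = -3.2 dB
Formula: L_A = SPL + A_weight
L_A = 42.2 + (-3.2)
L_A = 39.0

39.0 dBA


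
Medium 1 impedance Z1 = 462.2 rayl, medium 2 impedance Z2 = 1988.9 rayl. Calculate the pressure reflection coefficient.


Given values:
  Z1 = 462.2 rayl, Z2 = 1988.9 rayl
Formula: R = (Z2 - Z1) / (Z2 + Z1)
Numerator: Z2 - Z1 = 1988.9 - 462.2 = 1526.7
Denominator: Z2 + Z1 = 1988.9 + 462.2 = 2451.1
R = 1526.7 / 2451.1 = 0.6229

0.6229


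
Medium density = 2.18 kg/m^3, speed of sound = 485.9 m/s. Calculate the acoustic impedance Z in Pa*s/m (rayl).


Given values:
  rho = 2.18 kg/m^3
  c = 485.9 m/s
Formula: Z = rho * c
Z = 2.18 * 485.9
Z = 1059.26

1059.26 rayl


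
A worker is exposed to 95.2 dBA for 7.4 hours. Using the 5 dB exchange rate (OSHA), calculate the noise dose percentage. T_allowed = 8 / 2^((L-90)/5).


Given values:
  L = 95.2 dBA, T = 7.4 hours
Formula: T_allowed = 8 / 2^((L - 90) / 5)
Compute exponent: (95.2 - 90) / 5 = 1.04
Compute 2^(1.04) = 2.056228
T_allowed = 8 / 2.056228 = 3.890619 hours
Dose = (T / T_allowed) * 100
Dose = (7.4 / 3.890619) * 100 = 190.2

190.2 %


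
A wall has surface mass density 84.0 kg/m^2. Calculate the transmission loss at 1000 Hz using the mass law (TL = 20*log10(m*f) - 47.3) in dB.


Given values:
  m = 84.0 kg/m^2, f = 1000 Hz
Formula: TL = 20 * log10(m * f) - 47.3
Compute m * f = 84.0 * 1000 = 84000.0
Compute log10(84000.0) = 4.924279
Compute 20 * 4.924279 = 98.4856
TL = 98.4856 - 47.3 = 51.19

51.19 dB


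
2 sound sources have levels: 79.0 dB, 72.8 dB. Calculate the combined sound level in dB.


Formula: L_total = 10 * log10( sum(10^(Li/10)) )
  Source 1: 10^(79.0/10) = 79432823.4724
  Source 2: 10^(72.8/10) = 19054607.1796
Sum of linear values = 98487430.652
L_total = 10 * log10(98487430.652) = 79.93

79.93 dB


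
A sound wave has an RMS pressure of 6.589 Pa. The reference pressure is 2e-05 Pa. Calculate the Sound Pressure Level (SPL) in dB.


Given values:
  p = 6.589 Pa
  p_ref = 2e-05 Pa
Formula: SPL = 20 * log10(p / p_ref)
Compute ratio: p / p_ref = 6.589 / 2e-05 = 329450
Compute log10: log10(329450) = 5.51779
Multiply: SPL = 20 * 5.51779 = 110.36

110.36 dB


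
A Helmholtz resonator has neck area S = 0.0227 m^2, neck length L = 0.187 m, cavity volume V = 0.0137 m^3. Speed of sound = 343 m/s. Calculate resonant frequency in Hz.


Given values:
  S = 0.0227 m^2, L = 0.187 m, V = 0.0137 m^3, c = 343 m/s
Formula: f = (c / (2*pi)) * sqrt(S / (V * L))
Compute V * L = 0.0137 * 0.187 = 0.0025619
Compute S / (V * L) = 0.0227 / 0.0025619 = 8.8606
Compute sqrt(8.8606) = 2.976676
Compute c / (2*pi) = 343 / 6.283185 = 54.590148
f = 54.590148 * 2.976676 = 162.5

162.5 Hz


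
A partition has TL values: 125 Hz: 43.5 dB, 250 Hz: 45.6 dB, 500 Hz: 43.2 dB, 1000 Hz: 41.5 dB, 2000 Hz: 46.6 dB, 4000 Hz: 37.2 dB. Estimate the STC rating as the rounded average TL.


Given TL values at each frequency:
  125 Hz: 43.5 dB
  250 Hz: 45.6 dB
  500 Hz: 43.2 dB
  1000 Hz: 41.5 dB
  2000 Hz: 46.6 dB
  4000 Hz: 37.2 dB
Formula: STC ~ round(average of TL values)
Sum = 43.5 + 45.6 + 43.2 + 41.5 + 46.6 + 37.2 = 257.6
Average = 257.6 / 6 = 42.93
Rounded: 43

43


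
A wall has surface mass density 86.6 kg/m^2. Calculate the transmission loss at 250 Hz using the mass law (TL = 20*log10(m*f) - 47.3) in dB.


Given values:
  m = 86.6 kg/m^2, f = 250 Hz
Formula: TL = 20 * log10(m * f) - 47.3
Compute m * f = 86.6 * 250 = 21650.0
Compute log10(21650.0) = 4.335458
Compute 20 * 4.335458 = 86.7092
TL = 86.7092 - 47.3 = 39.41

39.41 dB


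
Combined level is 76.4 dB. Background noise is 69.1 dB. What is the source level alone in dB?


Given values:
  L_total = 76.4 dB, L_bg = 69.1 dB
Formula: L_source = 10 * log10(10^(L_total/10) - 10^(L_bg/10))
Convert to linear:
  10^(76.4/10) = 43651583.224
  10^(69.1/10) = 8128305.1616
Difference: 43651583.224 - 8128305.1616 = 35523278.0624
L_source = 10 * log10(35523278.0624) = 75.51

75.51 dB


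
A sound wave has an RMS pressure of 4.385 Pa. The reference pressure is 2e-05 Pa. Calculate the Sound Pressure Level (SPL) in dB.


Given values:
  p = 4.385 Pa
  p_ref = 2e-05 Pa
Formula: SPL = 20 * log10(p / p_ref)
Compute ratio: p / p_ref = 4.385 / 2e-05 = 219250
Compute log10: log10(219250) = 5.34094
Multiply: SPL = 20 * 5.34094 = 106.82

106.82 dB


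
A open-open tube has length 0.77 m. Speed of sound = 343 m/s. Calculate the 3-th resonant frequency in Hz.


Given values:
  Tube type: open-open, L = 0.77 m, c = 343 m/s, n = 3
Formula: f_n = n * c / (2 * L)
Compute 2 * L = 2 * 0.77 = 1.54
f = 3 * 343 / 1.54
f = 668.18

668.18 Hz


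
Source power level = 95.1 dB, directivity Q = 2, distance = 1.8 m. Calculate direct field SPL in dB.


Given values:
  Lw = 95.1 dB, Q = 2, r = 1.8 m
Formula: SPL = Lw + 10 * log10(Q / (4 * pi * r^2))
Compute 4 * pi * r^2 = 4 * pi * 1.8^2 = 40.715
Compute Q / denom = 2 / 40.715 = 0.04912195
Compute 10 * log10(0.04912195) = -13.0872
SPL = 95.1 + (-13.0872) = 82.01

82.01 dB


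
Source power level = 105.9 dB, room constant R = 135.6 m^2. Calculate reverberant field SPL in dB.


Given values:
  Lw = 105.9 dB, R = 135.6 m^2
Formula: SPL = Lw + 10 * log10(4 / R)
Compute 4 / R = 4 / 135.6 = 0.029499
Compute 10 * log10(0.029499) = -15.3019
SPL = 105.9 + (-15.3019) = 90.6

90.6 dB


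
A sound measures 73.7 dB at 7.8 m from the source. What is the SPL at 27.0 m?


Given values:
  SPL1 = 73.7 dB, r1 = 7.8 m, r2 = 27.0 m
Formula: SPL2 = SPL1 - 20 * log10(r2 / r1)
Compute ratio: r2 / r1 = 27.0 / 7.8 = 3.4615
Compute log10: log10(3.4615) = 0.539264
Compute drop: 20 * 0.539264 = 10.7853
SPL2 = 73.7 - 10.7853 = 62.91

62.91 dB


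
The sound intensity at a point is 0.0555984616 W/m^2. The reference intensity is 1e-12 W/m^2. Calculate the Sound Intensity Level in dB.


Given values:
  I = 0.0555984616 W/m^2
  I_ref = 1e-12 W/m^2
Formula: SIL = 10 * log10(I / I_ref)
Compute ratio: I / I_ref = 55598461600
Compute log10: log10(55598461600) = 10.745063
Multiply: SIL = 10 * 10.745063 = 107.45

107.45 dB


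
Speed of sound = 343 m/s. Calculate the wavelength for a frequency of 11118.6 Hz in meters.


Given values:
  c = 343 m/s, f = 11118.6 Hz
Formula: lambda = c / f
lambda = 343 / 11118.6
lambda = 0.0308

0.0308 m


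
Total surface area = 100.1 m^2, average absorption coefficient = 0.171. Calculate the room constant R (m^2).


Given values:
  S = 100.1 m^2, alpha = 0.171
Formula: R = S * alpha / (1 - alpha)
Numerator: 100.1 * 0.171 = 17.1171
Denominator: 1 - 0.171 = 0.829
R = 17.1171 / 0.829 = 20.65

20.65 m^2


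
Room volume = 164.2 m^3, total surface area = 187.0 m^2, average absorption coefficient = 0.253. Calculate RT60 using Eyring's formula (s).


Given values:
  V = 164.2 m^3, S = 187.0 m^2, alpha = 0.253
Formula: RT60 = 0.161 * V / (-S * ln(1 - alpha))
Compute ln(1 - 0.253) = ln(0.747) = -0.29169
Denominator: -187.0 * -0.29169 = 54.546
Numerator: 0.161 * 164.2 = 26.4362
RT60 = 26.4362 / 54.546 = 0.485

0.485 s


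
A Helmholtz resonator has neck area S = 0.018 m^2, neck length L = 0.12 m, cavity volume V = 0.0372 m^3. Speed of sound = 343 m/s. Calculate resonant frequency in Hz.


Given values:
  S = 0.018 m^2, L = 0.12 m, V = 0.0372 m^3, c = 343 m/s
Formula: f = (c / (2*pi)) * sqrt(S / (V * L))
Compute V * L = 0.0372 * 0.12 = 0.004464
Compute S / (V * L) = 0.018 / 0.004464 = 4.0323
Compute sqrt(4.0323) = 2.008059
Compute c / (2*pi) = 343 / 6.283185 = 54.590148
f = 54.590148 * 2.008059 = 109.62

109.62 Hz


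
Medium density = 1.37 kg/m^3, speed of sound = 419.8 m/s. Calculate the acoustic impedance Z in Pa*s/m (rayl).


Given values:
  rho = 1.37 kg/m^3
  c = 419.8 m/s
Formula: Z = rho * c
Z = 1.37 * 419.8
Z = 575.13

575.13 rayl


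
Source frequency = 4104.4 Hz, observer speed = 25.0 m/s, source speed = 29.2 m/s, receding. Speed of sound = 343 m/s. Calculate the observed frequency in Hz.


Given values:
  f_s = 4104.4 Hz, v_o = 25.0 m/s, v_s = 29.2 m/s
  Direction: receding
Formula: f_o = f_s * (c - v_o) / (c + v_s)
Numerator: c - v_o = 343 - 25.0 = 318.0
Denominator: c + v_s = 343 + 29.2 = 372.2
f_o = 4104.4 * 318.0 / 372.2 = 3506.71

3506.71 Hz


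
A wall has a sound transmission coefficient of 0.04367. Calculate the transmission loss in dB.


Given values:
  tau = 0.04367
Formula: TL = 10 * log10(1 / tau)
Compute 1 / tau = 1 / 0.04367 = 22.899
Compute log10(22.899) = 1.359817
TL = 10 * 1.359817 = 13.6

13.6 dB


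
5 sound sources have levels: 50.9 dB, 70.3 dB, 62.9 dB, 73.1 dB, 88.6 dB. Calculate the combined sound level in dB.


Formula: L_total = 10 * log10( sum(10^(Li/10)) )
  Source 1: 10^(50.9/10) = 123026.8771
  Source 2: 10^(70.3/10) = 10715193.0524
  Source 3: 10^(62.9/10) = 1949844.5998
  Source 4: 10^(73.1/10) = 20417379.4467
  Source 5: 10^(88.6/10) = 724435960.075
Sum of linear values = 757641404.051
L_total = 10 * log10(757641404.051) = 88.79

88.79 dB


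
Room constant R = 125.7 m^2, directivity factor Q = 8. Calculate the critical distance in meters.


Given values:
  R = 125.7 m^2, Q = 8
Formula: d_c = 0.141 * sqrt(Q * R)
Compute Q * R = 8 * 125.7 = 1005.6
Compute sqrt(1005.6) = 31.7112
d_c = 0.141 * 31.7112 = 4.471

4.471 m


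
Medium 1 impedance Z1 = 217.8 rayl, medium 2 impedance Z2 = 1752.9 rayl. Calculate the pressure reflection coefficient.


Given values:
  Z1 = 217.8 rayl, Z2 = 1752.9 rayl
Formula: R = (Z2 - Z1) / (Z2 + Z1)
Numerator: Z2 - Z1 = 1752.9 - 217.8 = 1535.1
Denominator: Z2 + Z1 = 1752.9 + 217.8 = 1970.7
R = 1535.1 / 1970.7 = 0.779

0.779


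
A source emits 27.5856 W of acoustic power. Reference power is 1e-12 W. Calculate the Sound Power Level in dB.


Given values:
  W = 27.5856 W
  W_ref = 1e-12 W
Formula: SWL = 10 * log10(W / W_ref)
Compute ratio: W / W_ref = 27585600000000
Compute log10: log10(27585600000000) = 13.440682
Multiply: SWL = 10 * 13.440682 = 134.41

134.41 dB


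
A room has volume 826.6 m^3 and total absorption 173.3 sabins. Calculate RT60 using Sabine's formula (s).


Given values:
  V = 826.6 m^3
  A = 173.3 sabins
Formula: RT60 = 0.161 * V / A
Numerator: 0.161 * 826.6 = 133.0826
RT60 = 133.0826 / 173.3 = 0.768

0.768 s


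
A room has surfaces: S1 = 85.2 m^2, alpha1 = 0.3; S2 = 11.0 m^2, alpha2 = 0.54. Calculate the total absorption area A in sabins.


Given surfaces:
  Surface 1: 85.2 * 0.3 = 25.56
  Surface 2: 11.0 * 0.54 = 5.94
Formula: A = sum(Si * alpha_i)
A = 25.56 + 5.94
A = 31.5

31.5 sabins


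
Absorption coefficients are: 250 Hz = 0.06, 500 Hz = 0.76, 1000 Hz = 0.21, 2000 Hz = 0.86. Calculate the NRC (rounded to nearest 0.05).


Given values:
  a_250 = 0.06, a_500 = 0.76
  a_1000 = 0.21, a_2000 = 0.86
Formula: NRC = (a250 + a500 + a1000 + a2000) / 4
Sum = 0.06 + 0.76 + 0.21 + 0.86 = 1.89
NRC = 1.89 / 4 = 0.4725
Rounded to nearest 0.05: 0.45

0.45


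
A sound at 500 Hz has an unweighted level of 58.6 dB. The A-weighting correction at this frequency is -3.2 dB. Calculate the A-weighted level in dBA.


Given values:
  SPL = 58.6 dB
  A-weighting at 500 Hz = -3.2 dB
Formula: L_A = SPL + A_weight
L_A = 58.6 + (-3.2)
L_A = 55.4

55.4 dBA


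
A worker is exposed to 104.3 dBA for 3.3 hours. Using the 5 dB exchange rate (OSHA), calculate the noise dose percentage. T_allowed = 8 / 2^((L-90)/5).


Given values:
  L = 104.3 dBA, T = 3.3 hours
Formula: T_allowed = 8 / 2^((L - 90) / 5)
Compute exponent: (104.3 - 90) / 5 = 2.86
Compute 2^(2.86) = 7.260153
T_allowed = 8 / 7.260153 = 1.101905 hours
Dose = (T / T_allowed) * 100
Dose = (3.3 / 1.101905) * 100 = 299.48

299.48 %


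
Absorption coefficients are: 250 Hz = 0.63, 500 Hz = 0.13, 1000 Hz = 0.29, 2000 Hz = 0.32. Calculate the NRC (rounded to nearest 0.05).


Given values:
  a_250 = 0.63, a_500 = 0.13
  a_1000 = 0.29, a_2000 = 0.32
Formula: NRC = (a250 + a500 + a1000 + a2000) / 4
Sum = 0.63 + 0.13 + 0.29 + 0.32 = 1.37
NRC = 1.37 / 4 = 0.3425
Rounded to nearest 0.05: 0.35

0.35
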